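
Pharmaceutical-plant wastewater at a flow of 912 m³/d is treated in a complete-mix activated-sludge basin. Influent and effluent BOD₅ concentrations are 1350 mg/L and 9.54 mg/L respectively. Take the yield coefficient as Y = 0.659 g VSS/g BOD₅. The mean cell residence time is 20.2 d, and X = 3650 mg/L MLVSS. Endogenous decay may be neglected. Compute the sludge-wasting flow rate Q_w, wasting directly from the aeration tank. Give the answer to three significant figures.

Q_w ≈ 221 m³/d

With k_d = 0 the design equation reduces to V = Y Q (S₀−S) θ_c / X = 0.659 × 912 × (1350 − 9.54) × 20.2 / 3650 = 4459 m³.
With mixed-liquor wasting, θ_c = V/Q_w, so Q_w = V/θ_c = 4459/20.2 = 220.7 m³/d.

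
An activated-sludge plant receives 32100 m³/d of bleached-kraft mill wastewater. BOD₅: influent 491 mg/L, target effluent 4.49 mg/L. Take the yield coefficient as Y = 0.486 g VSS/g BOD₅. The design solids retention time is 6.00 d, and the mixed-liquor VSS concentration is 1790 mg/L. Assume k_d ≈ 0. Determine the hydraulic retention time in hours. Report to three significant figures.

τ ≈ 19.0 h

With k_d = 0 the design equation reduces to V = Y Q (S₀−S) θ_c / X = 0.486 × 32100 × (491 − 4.49) × 6.00 / 1790 = 25441 m³.
Hydraulic retention time τ = V/Q = 25441 / 32100 = 0.7925 d = 19.02 h.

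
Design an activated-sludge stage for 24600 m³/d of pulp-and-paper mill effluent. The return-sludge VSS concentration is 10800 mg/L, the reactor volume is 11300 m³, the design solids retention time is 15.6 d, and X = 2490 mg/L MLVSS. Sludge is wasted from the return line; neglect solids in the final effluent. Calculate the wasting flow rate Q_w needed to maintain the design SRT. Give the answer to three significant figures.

θ_c = V·X/(Q_w·X_r) when wasting from the recycle, so Q_w = V·X/(θ_c·X_r) = 11300 × 2490 / (15.6 × 10800) = 167.0 m³/d.

Q_w ≈ 167 m³/d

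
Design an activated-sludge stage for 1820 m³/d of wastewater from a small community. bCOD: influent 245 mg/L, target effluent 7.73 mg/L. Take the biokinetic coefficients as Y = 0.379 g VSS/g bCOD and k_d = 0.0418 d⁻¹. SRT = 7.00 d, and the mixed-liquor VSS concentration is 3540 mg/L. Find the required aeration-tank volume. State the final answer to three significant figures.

V ≈ 250 m³

Steady-state biomass mass balance: V·X·(1 + k_d·θ_c) = Y·Q·(S₀ − S)·θ_c, so V = 0.379 × 1820 × (245 − 7.73) × 7.00 / [3540 × (1 + 0.0418 × 7.00)] = 1.15×10^6 / 4576 = 250.4 m³.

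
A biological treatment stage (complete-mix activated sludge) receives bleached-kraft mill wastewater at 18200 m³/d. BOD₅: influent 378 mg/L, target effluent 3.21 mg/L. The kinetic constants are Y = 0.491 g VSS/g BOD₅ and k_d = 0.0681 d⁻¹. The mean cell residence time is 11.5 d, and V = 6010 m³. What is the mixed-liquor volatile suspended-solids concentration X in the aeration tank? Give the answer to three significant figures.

X ≈ 3590 mg/L

X = Y·Q·ΔS·θ_c / [V·(1 + k_d θ_c)] = 0.491 × 18200 × (378 − 3.21) × 11.5 / [6010 × (1 + 0.0681 × 11.5)] = 3594 mg/L.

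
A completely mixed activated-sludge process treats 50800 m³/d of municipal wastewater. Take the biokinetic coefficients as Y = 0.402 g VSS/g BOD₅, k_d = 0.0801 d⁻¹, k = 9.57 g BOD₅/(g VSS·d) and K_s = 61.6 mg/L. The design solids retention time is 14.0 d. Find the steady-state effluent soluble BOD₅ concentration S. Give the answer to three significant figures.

Effluent substrate depends only on kinetics and SRT: S = K_s(1 + k_d θ_c) / [θ_c(Yk − k_d) − 1] = 61.6 × (1 + 0.0801 × 14.0) / [14.0 × (0.402 × 9.57 − 0.0801) − 1] = 130.7 / 51.74 = 2.526 mg/L.

S ≈ 2.53 mg/L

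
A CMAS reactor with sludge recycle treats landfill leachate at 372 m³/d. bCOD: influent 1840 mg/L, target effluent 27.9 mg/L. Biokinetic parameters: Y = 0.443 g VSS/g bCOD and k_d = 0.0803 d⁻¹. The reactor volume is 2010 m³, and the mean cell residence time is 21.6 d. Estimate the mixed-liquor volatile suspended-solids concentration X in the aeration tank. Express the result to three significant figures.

Solving the biomass balance for X: X = Y Q (S₀−S) θ_c / [V (1+k_d θ_c)] = 0.443 × 372 × (1840 − 27.9) × 21.6 / [2010 × (1 + 0.0803 × 21.6)] = 1174 mg/L.

X ≈ 1170 mg/L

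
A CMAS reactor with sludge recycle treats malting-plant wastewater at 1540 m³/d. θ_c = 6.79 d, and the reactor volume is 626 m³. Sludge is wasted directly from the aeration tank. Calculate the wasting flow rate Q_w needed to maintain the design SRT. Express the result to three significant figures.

For wasting at MLVSS concentration, Q_w = V/θ_c = 626.0/6.79 = 92.19 m³/d.

Q_w ≈ 92.2 m³/d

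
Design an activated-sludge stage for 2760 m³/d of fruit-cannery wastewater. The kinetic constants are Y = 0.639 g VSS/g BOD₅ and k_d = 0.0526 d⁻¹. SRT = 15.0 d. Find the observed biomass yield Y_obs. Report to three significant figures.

Y_obs ≈ 0.357 g VSS/g BOD₅

Observed yield with endogenous decay: Y_obs = Y / (1 + k_d·θ_c) = 0.639 / (1 + 0.0526 × 15.0) = 0.639 / 1.789 = 0.3572 g VSS/g BOD₅.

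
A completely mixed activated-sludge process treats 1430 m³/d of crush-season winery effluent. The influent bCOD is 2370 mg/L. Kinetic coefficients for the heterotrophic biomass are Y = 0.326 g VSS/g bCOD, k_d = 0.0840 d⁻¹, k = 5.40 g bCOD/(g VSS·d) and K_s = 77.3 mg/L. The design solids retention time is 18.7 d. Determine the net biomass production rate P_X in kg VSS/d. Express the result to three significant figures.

Effluent substrate depends only on kinetics and SRT: S = K_s(1 + k_d θ_c) / [θ_c(Yk − k_d) − 1] = 77.3 × (1 + 0.0840 × 18.7) / [18.7 × (0.326 × 5.40 − 0.0840) − 1] = 198.7 / 30.35 = 6.548 mg/L.
Y_obs = Y / (1 + k_d θ_c) = 0.326 / (1 + 0.0840 × 18.7) = 0.326 / 2.571 = 0.1268.
ΔS = 2370 − 6.55 = 2363 mg/L, so the substrate removal rate is 1430 × 2363/1000 = 3380 kg bCOD/d.
P_X = Y_obs · Q(S₀ − S) = 0.1268 × 3380 = 428.6 kg VSS/d.

P_X ≈ 429 kg VSS/d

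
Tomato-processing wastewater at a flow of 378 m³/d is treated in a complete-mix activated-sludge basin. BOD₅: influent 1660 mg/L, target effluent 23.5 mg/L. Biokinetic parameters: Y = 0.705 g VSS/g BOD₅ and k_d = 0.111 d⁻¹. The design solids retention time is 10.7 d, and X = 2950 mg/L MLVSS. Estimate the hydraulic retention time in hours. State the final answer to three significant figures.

τ ≈ 45.9 h

Steady-state biomass mass balance: V·X·(1 + k_d·θ_c) = Y·Q·(S₀ − S)·θ_c, so V = 0.705 × 378 × (1660 − 23.5) × 10.7 / [2950 × (1 + 0.111 × 10.7)] = 4.67×10^6 / 6454 = 723.1 m³.
Hydraulic retention time τ = V/Q = 723.1 / 378 = 1.913 d = 45.91 h.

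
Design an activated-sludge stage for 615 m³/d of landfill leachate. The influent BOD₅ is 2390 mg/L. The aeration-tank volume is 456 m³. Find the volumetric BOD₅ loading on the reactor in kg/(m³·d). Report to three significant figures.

L_v ≈ 3.22 kg BOD₅/(m³·d)

L_v = Q S₀ / V = 615 × 2390 × 10⁻³ / 456.0 = 3.223 kg/(m³·d).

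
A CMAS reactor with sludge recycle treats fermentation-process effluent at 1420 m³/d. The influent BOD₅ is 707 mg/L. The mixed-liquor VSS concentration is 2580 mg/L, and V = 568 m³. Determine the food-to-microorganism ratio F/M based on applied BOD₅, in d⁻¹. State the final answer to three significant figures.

F/M ≈ 0.685 d⁻¹

F/M = Q·S₀ / (V·X) = 1420 × 707 / (568.0 × 2580) = 0.6851 g BOD₅·(g VSS·d)⁻¹.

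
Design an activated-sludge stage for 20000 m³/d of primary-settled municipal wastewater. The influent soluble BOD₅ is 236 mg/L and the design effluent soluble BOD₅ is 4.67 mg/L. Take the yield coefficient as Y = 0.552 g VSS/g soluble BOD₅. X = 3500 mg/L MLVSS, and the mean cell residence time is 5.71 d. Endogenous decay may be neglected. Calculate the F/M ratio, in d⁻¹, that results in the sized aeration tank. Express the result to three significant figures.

F/M ≈ 0.324 d⁻¹

V·X = Y·Q·ΔS·θ_c gives V = 0.552 × 20000 × (236 − 4.67) × 5.71 / 3500 = 4166 m³.
F/M = applied load / biomass = Q·S₀/(V·X) = 20000 × 236 / (4166 × 3500) = 0.3237 d⁻¹.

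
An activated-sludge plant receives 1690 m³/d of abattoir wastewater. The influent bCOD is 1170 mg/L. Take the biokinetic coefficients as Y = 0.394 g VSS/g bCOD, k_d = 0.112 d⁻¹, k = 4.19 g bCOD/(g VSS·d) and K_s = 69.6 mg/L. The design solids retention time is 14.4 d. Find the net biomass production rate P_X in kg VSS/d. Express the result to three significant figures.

P_X ≈ 296 kg VSS/d

For a completely mixed reactor with recycle the Lawrence–McCarty relation gives S = K_s·(1 + k_d·θ_c) / [θ_c·(Y·k − k_d) − 1] = 69.6 × (1 + 0.112 × 14.4) / [14.4 × (0.394 × 4.19 − 0.112) − 1] = 181.9 / 21.16 = 8.594 mg/L.
Y_obs = Y / (1 + k_d θ_c) = 0.394 / (1 + 0.112 × 14.4) = 0.394 / 2.613 = 0.1508.
ΔS = 1170 − 8.59 = 1161 mg/L, so the substrate removal rate is 1690 × 1161/1000 = 1963 kg bCOD/d.
Net biomass production P_X = Y_obs × Q·(S₀ − S) = 0.1508 × 1963 = 296.0 kg VSS/d.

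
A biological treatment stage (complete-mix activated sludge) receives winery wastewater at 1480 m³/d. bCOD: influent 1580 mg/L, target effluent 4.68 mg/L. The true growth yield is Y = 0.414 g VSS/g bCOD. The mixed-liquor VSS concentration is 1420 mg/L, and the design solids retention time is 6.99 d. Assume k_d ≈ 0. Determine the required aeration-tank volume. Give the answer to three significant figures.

V ≈ 4750 m³

With k_d = 0 the design equation reduces to V = Y Q (S₀−S) θ_c / X = 0.414 × 1480 × (1580 − 4.68) × 6.99 / 1420 = 4751 m³.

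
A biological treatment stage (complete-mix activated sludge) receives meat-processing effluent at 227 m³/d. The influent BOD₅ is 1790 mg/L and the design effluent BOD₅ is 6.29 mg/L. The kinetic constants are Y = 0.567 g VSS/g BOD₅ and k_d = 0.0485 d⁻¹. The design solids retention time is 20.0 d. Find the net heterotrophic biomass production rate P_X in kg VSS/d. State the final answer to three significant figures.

P_X ≈ 117 kg VSS/d

The observed yield is Y_obs = Y/(1 + k_d·θ_c) = 0.567 / (1 + 0.0485 × 20.0) = 0.567 / 1.970 = 0.2878 g VSS per g BOD₅ removed.
Substrate removed = Q·(S₀ − S) = 227 m³/d × (1790 − 6.29) g/m³ = 4.05×10^5 g/d = 404.9 kg/d.
Net biomass production P_X = Y_obs × Q·(S₀ − S) = 0.2878 × 404.9 = 116.5 kg VSS/d.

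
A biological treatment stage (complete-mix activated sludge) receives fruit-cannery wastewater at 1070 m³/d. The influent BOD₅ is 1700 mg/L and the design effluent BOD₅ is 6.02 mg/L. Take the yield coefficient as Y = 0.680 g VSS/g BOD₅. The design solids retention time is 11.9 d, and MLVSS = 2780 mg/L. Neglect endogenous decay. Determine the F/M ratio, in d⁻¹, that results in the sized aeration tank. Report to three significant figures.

F/M ≈ 0.124 d⁻¹

Biomass mass balance (decay neglected): V·X = Y·Q·(S₀ − S)·θ_c, so V = 0.680 × 1070 × (1700 − 6.02) × 11.9 / 2780 = 5276 m³.
F/M = applied load / biomass = Q·S₀/(V·X) = 1070 × 1700 / (5276 × 2780) = 0.1240 d⁻¹.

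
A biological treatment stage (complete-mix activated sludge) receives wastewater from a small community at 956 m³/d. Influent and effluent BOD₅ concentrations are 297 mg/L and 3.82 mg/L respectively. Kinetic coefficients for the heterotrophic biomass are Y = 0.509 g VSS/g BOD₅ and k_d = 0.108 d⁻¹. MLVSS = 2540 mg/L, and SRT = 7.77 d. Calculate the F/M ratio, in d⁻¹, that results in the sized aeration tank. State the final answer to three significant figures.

Rearranging the biomass balance for a CMAS with decay, V = Y·Q·ΔS·θ_c / [X·(1+k_d θ_c)] = 0.509 × 956 × (297 − 3.82) × 7.77 / [2540 × (1 + 0.108 × 7.77)] = 1.11×10^6 / 4671 = 237.3 m³.
F/M = applied load / biomass = Q·S₀/(V·X) = 956 × 297 / (237.3 × 2540) = 0.4711 d⁻¹.

F/M ≈ 0.471 d⁻¹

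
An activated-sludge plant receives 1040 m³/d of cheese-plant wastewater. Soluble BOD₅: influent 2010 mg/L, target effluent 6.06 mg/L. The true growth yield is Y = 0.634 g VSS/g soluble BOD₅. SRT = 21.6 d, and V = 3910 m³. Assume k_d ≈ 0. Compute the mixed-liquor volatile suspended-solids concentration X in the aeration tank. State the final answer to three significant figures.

Without decay, X = Y Q (S₀−S) θ_c / V = 0.634 × 1040 × (2010 − 6.06) × 21.6 / 3910 = 7299 mg/L.

X ≈ 7300 mg/L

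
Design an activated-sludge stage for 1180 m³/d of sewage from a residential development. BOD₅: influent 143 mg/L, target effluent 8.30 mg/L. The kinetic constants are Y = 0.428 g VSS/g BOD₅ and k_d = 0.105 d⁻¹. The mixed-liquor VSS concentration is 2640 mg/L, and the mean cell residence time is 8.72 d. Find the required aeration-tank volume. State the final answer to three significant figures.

Rearranging the biomass balance for a CMAS with decay, V = Y·Q·ΔS·θ_c / [X·(1+k_d θ_c)] = 0.428 × 1180 × (143 − 8.30) × 8.72 / [2640 × (1 + 0.105 × 8.72)] = 5.93×10^5 / 5057 = 117.3 m³.

V ≈ 117 m³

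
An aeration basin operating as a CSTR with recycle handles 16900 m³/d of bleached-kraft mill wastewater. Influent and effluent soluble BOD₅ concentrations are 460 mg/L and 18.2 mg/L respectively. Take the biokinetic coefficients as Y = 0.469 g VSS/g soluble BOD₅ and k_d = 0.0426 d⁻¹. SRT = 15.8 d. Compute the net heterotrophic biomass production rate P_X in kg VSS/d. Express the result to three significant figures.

P_X ≈ 2090 kg VSS/d

The observed yield is Y_obs = Y/(1 + k_d·θ_c) = 0.469 / (1 + 0.0426 × 15.8) = 0.469 / 1.673 = 0.2803 g VSS per g soluble BOD₅ removed.
Mass of soluble BOD₅ removed per day: Q(S₀ − S) = 16900 × 441.8 g/m³ = 7466 kg/d.
Biomass produced: P_X = Y_obs·Q·ΔS = 0.2803 × 7466 ≈ 2093 kg VSS/d.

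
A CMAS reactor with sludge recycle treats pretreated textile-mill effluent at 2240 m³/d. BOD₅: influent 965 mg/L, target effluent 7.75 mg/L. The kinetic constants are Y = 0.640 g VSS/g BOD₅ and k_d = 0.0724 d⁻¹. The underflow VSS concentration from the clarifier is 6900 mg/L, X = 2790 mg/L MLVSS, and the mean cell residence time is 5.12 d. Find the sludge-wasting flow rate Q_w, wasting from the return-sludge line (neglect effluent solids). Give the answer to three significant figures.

From the SRT design equation V = Y Q (S₀−S) θ_c / [X (1 + k_d θ_c)] = 0.640 × 2240 × (965 − 7.75) × 5.12 / [2790 × (1 + 0.0724 × 5.12)] = 7.03×10^6 / 3824 = 1837 m³.
θ_c = V·X/(Q_w·X_r) when wasting from the recycle, so Q_w = V·X/(θ_c·X_r) = 1837 × 2790 / (5.12 × 6900) = 145.1 m³/d.

Q_w ≈ 145 m³/d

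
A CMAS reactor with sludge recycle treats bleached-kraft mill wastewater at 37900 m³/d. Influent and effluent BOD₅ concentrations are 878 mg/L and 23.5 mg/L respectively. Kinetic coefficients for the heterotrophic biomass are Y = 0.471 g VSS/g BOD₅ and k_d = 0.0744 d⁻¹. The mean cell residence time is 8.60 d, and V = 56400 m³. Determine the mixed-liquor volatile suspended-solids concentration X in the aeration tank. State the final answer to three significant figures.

From V·X·(1 + k_d·θ_c) = Y·Q·(S₀ − S)·θ_c: X = 0.471 × 37900 × (878 − 23.5) × 8.60 / [56400 × (1 + 0.0744 × 8.60)] = 1418 mg/L.

X ≈ 1420 mg/L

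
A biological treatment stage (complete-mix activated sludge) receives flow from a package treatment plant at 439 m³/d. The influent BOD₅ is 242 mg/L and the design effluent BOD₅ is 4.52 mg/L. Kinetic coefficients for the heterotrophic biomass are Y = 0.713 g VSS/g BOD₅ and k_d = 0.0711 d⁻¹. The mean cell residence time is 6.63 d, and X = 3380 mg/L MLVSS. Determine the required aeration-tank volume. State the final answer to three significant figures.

V ≈ 99.1 m³

Rearranging the biomass balance for a CMAS with decay, V = Y·Q·ΔS·θ_c / [X·(1+k_d θ_c)] = 0.713 × 439 × (242 − 4.52) × 6.63 / [3380 × (1 + 0.0711 × 6.63)] = 4.93×10^5 / 4973 = 99.09 m³.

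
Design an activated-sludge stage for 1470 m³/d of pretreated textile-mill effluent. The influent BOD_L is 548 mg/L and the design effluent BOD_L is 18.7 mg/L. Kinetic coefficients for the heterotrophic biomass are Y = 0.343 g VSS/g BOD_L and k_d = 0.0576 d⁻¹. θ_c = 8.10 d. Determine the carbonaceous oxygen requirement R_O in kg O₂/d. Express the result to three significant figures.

R_O ≈ 520 kg O₂/d

The observed yield is Y_obs = Y/(1 + k_d·θ_c) = 0.343 / (1 + 0.0576 × 8.10) = 0.343 / 1.467 = 0.2339 g VSS per g BOD_L removed.
Q·(S₀ − S) = 1470 × (548 − 18.7) × 10⁻³ = 778.1 kg/d removed.
Net sludge production P_X = 0.2339 × 778.1 = 182.0 kg VSS/d.
R_O = Q·ΔS − 1.42 P_X = 778.1 − 258.4 = 519.7 kg O₂/d.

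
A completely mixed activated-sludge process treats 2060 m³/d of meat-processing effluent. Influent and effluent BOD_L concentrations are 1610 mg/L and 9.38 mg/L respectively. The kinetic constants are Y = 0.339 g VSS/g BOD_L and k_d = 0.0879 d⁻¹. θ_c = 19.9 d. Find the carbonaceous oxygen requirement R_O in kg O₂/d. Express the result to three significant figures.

R_O ≈ 2720 kg O₂/d

Observed yield with endogenous decay: Y_obs = Y / (1 + k_d·θ_c) = 0.339 / (1 + 0.0879 × 19.9) = 0.339 / 2.749 = 0.1233 g VSS/g BOD_L.
Mass of BOD_L removed per day: Q(S₀ − S) = 2060 × 1601 g/m³ = 3297 kg/d.
Net sludge production P_X = 0.1233 × 3297 = 406.6 kg VSS/d.
R_O = Q·ΔS − 1.42 P_X = 3297 − 577.3 = 2720 kg O₂/d.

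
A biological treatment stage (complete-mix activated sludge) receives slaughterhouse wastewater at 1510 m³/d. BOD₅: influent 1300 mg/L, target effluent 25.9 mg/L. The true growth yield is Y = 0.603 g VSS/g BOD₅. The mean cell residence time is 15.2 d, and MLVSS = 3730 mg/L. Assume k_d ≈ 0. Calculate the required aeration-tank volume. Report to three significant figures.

With k_d = 0 the design equation reduces to V = Y Q (S₀−S) θ_c / X = 0.603 × 1510 × (1300 − 25.9) × 15.2 / 3730 = 4728 m³.

V ≈ 4730 m³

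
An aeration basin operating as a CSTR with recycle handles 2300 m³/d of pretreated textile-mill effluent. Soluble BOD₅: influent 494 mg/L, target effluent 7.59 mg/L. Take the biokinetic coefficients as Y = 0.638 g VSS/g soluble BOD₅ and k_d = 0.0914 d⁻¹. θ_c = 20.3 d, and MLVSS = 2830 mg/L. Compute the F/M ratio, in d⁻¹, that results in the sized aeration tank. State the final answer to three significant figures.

F/M ≈ 0.224 d⁻¹

From the SRT design equation V = Y Q (S₀−S) θ_c / [X (1 + k_d θ_c)] = 0.638 × 2300 × (494 − 7.59) × 20.3 / [2830 × (1 + 0.0914 × 20.3)] = 1.45×10^7 / 8081 = 1793 m³.
Food-to-microorganism ratio F/M = Q S₀ / (V X) = 2300 × 494 / (1793 × 2830) = 0.2239 d⁻¹.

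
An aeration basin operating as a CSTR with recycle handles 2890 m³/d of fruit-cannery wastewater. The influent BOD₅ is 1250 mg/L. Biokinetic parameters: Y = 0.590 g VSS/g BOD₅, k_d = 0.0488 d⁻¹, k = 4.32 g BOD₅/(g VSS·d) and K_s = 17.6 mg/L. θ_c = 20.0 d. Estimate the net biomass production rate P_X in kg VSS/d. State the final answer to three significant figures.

For a completely mixed reactor with recycle the Lawrence–McCarty relation gives S = K_s·(1 + k_d·θ_c) / [θ_c·(Y·k − k_d) − 1] = 17.6 × (1 + 0.0488 × 20.0) / [20.0 × (0.590 × 4.32 − 0.0488) − 1] = 34.78 / 49.00 = 0.7097 mg/L.
Correct the yield for decay: Y_obs = Y/(1 + k_d θ_c) = 0.590 / (1 + 0.0488 × 20.0) = 0.590 / 1.976 = 0.2986.
ΔS = 1250 − 0.710 = 1249 mg/L, so the substrate removal rate is 2890 × 1249/1000 = 3610 kg BOD₅/d.
Biomass produced: P_X = Y_obs·Q·ΔS = 0.2986 × 3610 ≈ 1078 kg VSS/d.

P_X ≈ 1080 kg VSS/d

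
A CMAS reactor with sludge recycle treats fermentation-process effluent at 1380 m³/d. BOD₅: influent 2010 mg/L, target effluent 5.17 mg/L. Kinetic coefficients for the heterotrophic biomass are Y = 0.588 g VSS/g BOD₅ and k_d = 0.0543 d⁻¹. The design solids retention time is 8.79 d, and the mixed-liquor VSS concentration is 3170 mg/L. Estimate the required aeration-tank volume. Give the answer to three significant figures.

Rearranging the biomass balance for a CMAS with decay, V = Y·Q·ΔS·θ_c / [X·(1+k_d θ_c)] = 0.588 × 1380 × (2010 − 5.17) × 8.79 / [3170 × (1 + 0.0543 × 8.79)] = 1.43×10^7 / 4683 = 3053 m³.

V ≈ 3050 m³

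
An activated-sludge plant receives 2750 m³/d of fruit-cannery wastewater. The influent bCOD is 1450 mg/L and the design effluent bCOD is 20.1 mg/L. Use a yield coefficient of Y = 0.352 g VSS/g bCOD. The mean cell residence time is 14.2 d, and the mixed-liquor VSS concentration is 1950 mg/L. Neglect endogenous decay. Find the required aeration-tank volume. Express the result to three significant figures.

Biomass mass balance (decay neglected): V·X = Y·Q·(S₀ − S)·θ_c, so V = 0.352 × 2750 × (1450 − 20.1) × 14.2 / 1950 = 10079 m³.

V ≈ 10100 m³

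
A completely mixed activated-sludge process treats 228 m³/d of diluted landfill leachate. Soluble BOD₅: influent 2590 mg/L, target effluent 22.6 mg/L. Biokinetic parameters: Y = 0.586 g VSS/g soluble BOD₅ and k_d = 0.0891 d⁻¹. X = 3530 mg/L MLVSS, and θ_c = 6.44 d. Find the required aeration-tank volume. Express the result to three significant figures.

From the SRT design equation V = Y Q (S₀−S) θ_c / [X (1 + k_d θ_c)] = 0.586 × 228 × (2590 − 22.6) × 6.44 / [3530 × (1 + 0.0891 × 6.44)] = 2.21×10^6 / 5556 = 397.6 m³.

V ≈ 398 m³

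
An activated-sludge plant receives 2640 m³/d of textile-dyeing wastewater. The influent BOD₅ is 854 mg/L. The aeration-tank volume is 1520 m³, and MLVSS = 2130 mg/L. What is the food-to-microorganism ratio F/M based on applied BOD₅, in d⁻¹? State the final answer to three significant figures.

F/M = Q·S₀ / (V·X) = 2640 × 854 / (1520 × 2130) = 0.6964 g BOD₅·(g VSS·d)⁻¹.

F/M ≈ 0.696 d⁻¹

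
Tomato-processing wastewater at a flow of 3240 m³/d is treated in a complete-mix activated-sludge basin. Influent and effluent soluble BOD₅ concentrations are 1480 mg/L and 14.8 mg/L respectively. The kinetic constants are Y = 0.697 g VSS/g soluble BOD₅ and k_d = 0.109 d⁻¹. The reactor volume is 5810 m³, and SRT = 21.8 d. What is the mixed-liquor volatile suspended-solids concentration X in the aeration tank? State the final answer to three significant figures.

Solving the biomass balance for X: X = Y Q (S₀−S) θ_c / [V (1+k_d θ_c)] = 0.697 × 3240 × (1480 − 14.8) × 21.8 / [5810 × (1 + 0.109 × 21.8)] = 3677 mg/L.

X ≈ 3680 mg/L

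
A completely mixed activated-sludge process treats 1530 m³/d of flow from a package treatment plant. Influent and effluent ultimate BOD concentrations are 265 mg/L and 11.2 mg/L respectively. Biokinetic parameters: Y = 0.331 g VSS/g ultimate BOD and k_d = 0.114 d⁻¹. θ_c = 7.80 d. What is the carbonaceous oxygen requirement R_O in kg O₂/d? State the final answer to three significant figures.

Observed yield with endogenous decay: Y_obs = Y / (1 + k_d·θ_c) = 0.331 / (1 + 0.114 × 7.80) = 0.331 / 1.889 = 0.1752 g VSS/g ultimate BOD.
Mass of ultimate BOD removed per day: Q(S₀ − S) = 1530 × 253.8 g/m³ = 388.3 kg/d.
Net sludge production P_X = 0.1752 × 388.3 = 68.04 kg VSS/d.
Carbonaceous O₂ demand = substrate oxidised − cell-mass equivalent = 388.3 − 1.42 × 68.04 = 291.7 kg O₂/d.

R_O ≈ 292 kg O₂/d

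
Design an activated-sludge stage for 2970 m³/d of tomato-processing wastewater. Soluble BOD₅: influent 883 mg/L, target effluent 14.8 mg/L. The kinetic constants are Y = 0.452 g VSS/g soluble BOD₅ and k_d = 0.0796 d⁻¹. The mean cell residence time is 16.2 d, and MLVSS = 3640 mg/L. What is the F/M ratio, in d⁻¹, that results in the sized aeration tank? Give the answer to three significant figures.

Rearranging the biomass balance for a CMAS with decay, V = Y·Q·ΔS·θ_c / [X·(1+k_d θ_c)] = 0.452 × 2970 × (883 − 14.8) × 16.2 / [3640 × (1 + 0.0796 × 16.2)] = 1.89×10^7 / 8334 = 2266 m³.
F/M = applied load / biomass = Q·S₀/(V·X) = 2970 × 883 / (2266 × 3640) = 0.3180 d⁻¹.

F/M ≈ 0.318 d⁻¹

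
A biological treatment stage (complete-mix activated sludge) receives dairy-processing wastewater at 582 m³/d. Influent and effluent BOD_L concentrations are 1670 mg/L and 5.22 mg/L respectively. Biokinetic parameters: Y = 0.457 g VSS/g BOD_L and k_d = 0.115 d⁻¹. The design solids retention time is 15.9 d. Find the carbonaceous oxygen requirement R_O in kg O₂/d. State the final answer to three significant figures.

R_O ≈ 747 kg O₂/d

Correct the yield for decay: Y_obs = Y/(1 + k_d θ_c) = 0.457 / (1 + 0.115 × 15.9) = 0.457 / 2.829 = 0.1616.
Mass of BOD_L removed per day: Q(S₀ − S) = 582 × 1665 g/m³ = 968.9 kg/d.
Biomass synthesised: P_X = Y_obs × 968.9 = 156.5 kg VSS/d.
R_O = Q·(S₀ − S) − 1.42·P_X = 968.9 − 1.42 × 156.5 = 746.6 kg O₂/d.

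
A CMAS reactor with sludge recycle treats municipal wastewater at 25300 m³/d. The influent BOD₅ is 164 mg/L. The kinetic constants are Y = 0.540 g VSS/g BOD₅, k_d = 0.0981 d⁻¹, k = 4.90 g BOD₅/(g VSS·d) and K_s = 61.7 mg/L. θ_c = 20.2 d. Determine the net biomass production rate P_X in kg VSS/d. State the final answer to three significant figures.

From the Monod/SRT balance for a CMAS, S = K_s·(1+k_d θ_c)/[θ_c·(Y k − k_d) − 1] = 61.7 × (1 + 0.0981 × 20.2) / [20.2 × (0.540 × 4.90 − 0.0981) − 1] = 184.0 / 50.47 = 3.645 mg/L.
Observed yield with endogenous decay: Y_obs = Y / (1 + k_d·θ_c) = 0.540 / (1 + 0.0981 × 20.2) = 0.540 / 2.982 = 0.1811 g VSS/g BOD₅.
Substrate removed = Q·(S₀ − S) = 25300 m³/d × (164 − 3.65) g/m³ = 4.06×10^6 g/d = 4057 kg/d.
So the net sludge growth is P_X = 0.1811 × 4057 = 734.7 kg VSS/d.

P_X ≈ 735 kg VSS/d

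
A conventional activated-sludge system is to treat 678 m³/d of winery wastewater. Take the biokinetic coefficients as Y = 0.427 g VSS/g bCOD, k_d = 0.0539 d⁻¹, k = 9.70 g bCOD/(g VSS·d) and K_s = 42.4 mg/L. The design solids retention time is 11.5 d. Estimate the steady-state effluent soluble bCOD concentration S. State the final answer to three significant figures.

S ≈ 1.49 mg/L

From the Monod/SRT balance for a CMAS, S = K_s·(1+k_d θ_c)/[θ_c·(Y k − k_d) − 1] = 42.4 × (1 + 0.0539 × 11.5) / [11.5 × (0.427 × 9.70 − 0.0539) − 1] = 68.68 / 46.01 = 1.493 mg/L.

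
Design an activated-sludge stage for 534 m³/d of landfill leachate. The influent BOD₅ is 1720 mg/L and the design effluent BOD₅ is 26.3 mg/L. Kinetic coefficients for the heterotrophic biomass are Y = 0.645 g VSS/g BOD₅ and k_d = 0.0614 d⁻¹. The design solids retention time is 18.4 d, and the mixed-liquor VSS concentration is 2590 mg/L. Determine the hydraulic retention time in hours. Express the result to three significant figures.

τ ≈ 87.5 h

Steady-state biomass mass balance: V·X·(1 + k_d·θ_c) = Y·Q·(S₀ − S)·θ_c, so V = 0.645 × 534 × (1720 − 26.3) × 18.4 / [2590 × (1 + 0.0614 × 18.4)] = 1.07×10^7 / 5516 = 1946 m³.
Hydraulic retention time τ = V/Q = 1946 / 534 = 3.644 d = 87.46 h.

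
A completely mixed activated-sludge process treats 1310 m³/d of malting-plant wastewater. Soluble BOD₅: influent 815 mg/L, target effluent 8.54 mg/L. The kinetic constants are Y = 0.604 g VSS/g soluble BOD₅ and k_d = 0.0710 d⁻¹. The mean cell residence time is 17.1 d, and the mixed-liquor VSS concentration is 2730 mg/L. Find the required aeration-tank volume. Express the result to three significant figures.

V ≈ 1810 m³

Steady-state biomass mass balance: V·X·(1 + k_d·θ_c) = Y·Q·(S₀ − S)·θ_c, so V = 0.604 × 1310 × (815 − 8.54) × 17.1 / [2730 × (1 + 0.0710 × 17.1)] = 1.09×10^7 / 6044 = 1805 m³.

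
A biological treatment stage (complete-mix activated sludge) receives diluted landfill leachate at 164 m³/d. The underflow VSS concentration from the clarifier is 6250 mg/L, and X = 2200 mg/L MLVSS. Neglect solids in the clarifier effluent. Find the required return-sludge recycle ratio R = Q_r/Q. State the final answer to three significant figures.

Solids balance on the clarifier gives (1+R)X = R·X_r, so R = X/(X_r − X) = 2200 / (6250 − 2200) = 0.5432.

R ≈ 0.543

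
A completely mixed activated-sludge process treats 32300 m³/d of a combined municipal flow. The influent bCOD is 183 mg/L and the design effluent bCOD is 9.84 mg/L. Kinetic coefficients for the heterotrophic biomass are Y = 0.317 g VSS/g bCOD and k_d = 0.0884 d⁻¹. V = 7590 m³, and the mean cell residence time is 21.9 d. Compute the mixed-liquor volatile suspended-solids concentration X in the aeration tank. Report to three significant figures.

From V·X·(1 + k_d·θ_c) = Y·Q·(S₀ − S)·θ_c: X = 0.317 × 32300 × (183 − 9.84) × 21.9 / [7590 × (1 + 0.0884 × 21.9)] = 1742 mg/L.

X ≈ 1740 mg/L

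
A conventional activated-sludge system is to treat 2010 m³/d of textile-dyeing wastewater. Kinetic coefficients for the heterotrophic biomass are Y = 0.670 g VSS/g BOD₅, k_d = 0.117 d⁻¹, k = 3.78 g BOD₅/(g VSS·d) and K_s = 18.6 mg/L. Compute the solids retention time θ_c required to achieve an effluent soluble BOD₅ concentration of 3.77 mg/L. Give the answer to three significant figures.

θ_c ≈ 3.23 d

Specific growth rate at S = 3.77 mg/L: μ = YkS/(K_s+S) = 0.670·3.78·3.77/(18.6+3.77) = 0.4268 d⁻¹.
Then 1/θ_c = μ − k_d = 0.4268 − 0.117 = 0.3098 d⁻¹, giving θ_c = 3.228 d.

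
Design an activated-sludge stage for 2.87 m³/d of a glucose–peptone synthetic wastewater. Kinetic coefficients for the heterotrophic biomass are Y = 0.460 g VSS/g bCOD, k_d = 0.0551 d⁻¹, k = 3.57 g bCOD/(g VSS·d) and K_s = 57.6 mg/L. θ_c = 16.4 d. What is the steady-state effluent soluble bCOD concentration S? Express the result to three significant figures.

From the Monod/SRT balance for a CMAS, S = K_s·(1+k_d θ_c)/[θ_c·(Y k − k_d) − 1] = 57.6 × (1 + 0.0551 × 16.4) / [16.4 × (0.460 × 3.57 − 0.0551) − 1] = 109.6 / 25.03 = 4.381 mg/L.

S ≈ 4.38 mg/L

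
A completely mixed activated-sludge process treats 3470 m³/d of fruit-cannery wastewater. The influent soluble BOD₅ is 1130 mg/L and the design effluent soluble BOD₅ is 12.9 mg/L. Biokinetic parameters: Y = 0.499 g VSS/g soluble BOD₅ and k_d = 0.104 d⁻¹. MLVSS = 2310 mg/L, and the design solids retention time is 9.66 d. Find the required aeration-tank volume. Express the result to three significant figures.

V ≈ 4040 m³

From the SRT design equation V = Y Q (S₀−S) θ_c / [X (1 + k_d θ_c)] = 0.499 × 3470 × (1130 − 12.9) × 9.66 / [2310 × (1 + 0.104 × 9.66)] = 1.87×10^7 / 4631 = 4035 m³.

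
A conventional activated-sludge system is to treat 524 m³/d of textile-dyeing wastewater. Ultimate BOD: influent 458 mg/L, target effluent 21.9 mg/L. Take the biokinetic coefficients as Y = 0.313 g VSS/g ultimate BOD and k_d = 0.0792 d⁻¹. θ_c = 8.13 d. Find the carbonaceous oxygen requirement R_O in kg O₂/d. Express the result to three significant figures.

R_O ≈ 167 kg O₂/d

Correct the yield for decay: Y_obs = Y/(1 + k_d θ_c) = 0.313 / (1 + 0.0792 × 8.13) = 0.313 / 1.644 = 0.1904.
ΔS = 458 − 21.9 = 436.1 mg/L, so the substrate removal rate is 524 × 436.1/1000 = 228.5 kg ultimate BOD/d.
P_X = Y_obs·Q·(S₀ − S) = 0.1904 × 228.5 = 43.51 kg VSS/d.
R_O = Q·(S₀ − S) − 1.42·P_X = 228.5 − 1.42 × 43.51 = 166.7 kg O₂/d.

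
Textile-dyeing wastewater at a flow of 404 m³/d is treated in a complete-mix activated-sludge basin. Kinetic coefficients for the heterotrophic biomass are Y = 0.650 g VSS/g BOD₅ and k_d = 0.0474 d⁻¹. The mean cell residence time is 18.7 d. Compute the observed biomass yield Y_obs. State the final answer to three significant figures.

The observed yield is Y_obs = Y/(1 + k_d·θ_c) = 0.650 / (1 + 0.0474 × 18.7) = 0.650 / 1.886 = 0.3446 g VSS per g BOD₅ removed.

Y_obs ≈ 0.345 g VSS/g BOD₅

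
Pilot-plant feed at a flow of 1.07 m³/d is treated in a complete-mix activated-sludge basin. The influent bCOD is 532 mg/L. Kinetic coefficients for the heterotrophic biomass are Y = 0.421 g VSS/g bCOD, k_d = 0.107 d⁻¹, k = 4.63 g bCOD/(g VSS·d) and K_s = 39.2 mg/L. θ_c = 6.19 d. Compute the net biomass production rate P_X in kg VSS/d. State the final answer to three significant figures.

Effluent substrate depends only on kinetics and SRT: S = K_s(1 + k_d θ_c) / [θ_c(Yk − k_d) − 1] = 39.2 × (1 + 0.107 × 6.19) / [6.19 × (0.421 × 4.63 − 0.107) − 1] = 65.16 / 10.40 = 6.264 mg/L.
Y_obs = Y / (1 + k_d θ_c) = 0.421 / (1 + 0.107 × 6.19) = 0.421 / 1.662 = 0.2533.
Substrate removed = Q·(S₀ − S) = 1.07 m³/d × (532 − 6.26) g/m³ = 5.63×10^2 g/d = 0.5625 kg/d.
Biomass produced: P_X = Y_obs·Q·ΔS = 0.2533 × 0.5625 ≈ 0.1425 kg VSS/d.

P_X ≈ 0.142 kg VSS/d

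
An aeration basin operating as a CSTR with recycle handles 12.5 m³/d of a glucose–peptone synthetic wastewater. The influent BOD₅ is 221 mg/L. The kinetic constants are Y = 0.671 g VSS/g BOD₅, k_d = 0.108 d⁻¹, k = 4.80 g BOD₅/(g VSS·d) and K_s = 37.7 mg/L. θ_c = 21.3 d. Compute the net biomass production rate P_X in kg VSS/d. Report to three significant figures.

For a completely mixed reactor with recycle the Lawrence–McCarty relation gives S = K_s·(1 + k_d·θ_c) / [θ_c·(Y·k − k_d) − 1] = 37.7 × (1 + 0.108 × 21.3) / [21.3 × (0.671 × 4.80 − 0.108) − 1] = 124.4 / 65.30 = 1.905 mg/L.
Correct the yield for decay: Y_obs = Y/(1 + k_d θ_c) = 0.671 / (1 + 0.108 × 21.3) = 0.671 / 3.300 = 0.2033.
Mass of BOD₅ removed per day: Q(S₀ − S) = 12.5 × 219.1 g/m³ = 2.739 kg/d.
P_X = Y_obs · Q(S₀ − S) = 0.2033 × 2.739 = 0.5568 kg VSS/d.

P_X ≈ 0.557 kg VSS/d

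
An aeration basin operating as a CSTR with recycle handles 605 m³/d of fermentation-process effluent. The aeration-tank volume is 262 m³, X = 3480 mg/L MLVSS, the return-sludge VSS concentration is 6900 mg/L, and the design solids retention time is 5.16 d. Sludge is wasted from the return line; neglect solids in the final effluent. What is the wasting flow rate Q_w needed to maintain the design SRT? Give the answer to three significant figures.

Q_w = (V·X)/(θ_c X_r) = 262.0 × 3480 / (5.16 × 6900) = 25.61 m³/d.

Q_w ≈ 25.6 m³/d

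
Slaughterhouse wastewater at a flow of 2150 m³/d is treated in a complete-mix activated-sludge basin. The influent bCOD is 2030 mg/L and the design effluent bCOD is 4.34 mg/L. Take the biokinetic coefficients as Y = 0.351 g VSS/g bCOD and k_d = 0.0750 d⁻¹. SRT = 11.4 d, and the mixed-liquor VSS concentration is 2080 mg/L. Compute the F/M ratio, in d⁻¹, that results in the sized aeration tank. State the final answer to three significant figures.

Rearranging the biomass balance for a CMAS with decay, V = Y·Q·ΔS·θ_c / [X·(1+k_d θ_c)] = 0.351 × 2150 × (2030 − 4.34) × 11.4 / [2080 × (1 + 0.0750 × 11.4)] = 1.74×10^7 / 3858 = 4517 m³.
F/M = Q·S₀ / (V·X) = 2150 × 2030 / (4517 × 2080) = 0.4646 g bCOD·(g VSS·d)⁻¹.

F/M ≈ 0.465 d⁻¹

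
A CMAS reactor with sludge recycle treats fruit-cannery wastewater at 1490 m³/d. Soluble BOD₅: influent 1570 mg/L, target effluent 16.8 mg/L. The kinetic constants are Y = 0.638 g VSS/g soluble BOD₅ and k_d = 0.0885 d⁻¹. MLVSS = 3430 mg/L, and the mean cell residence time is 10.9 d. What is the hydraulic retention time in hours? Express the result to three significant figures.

From the SRT design equation V = Y Q (S₀−S) θ_c / [X (1 + k_d θ_c)] = 0.638 × 1490 × (1570 − 16.8) × 10.9 / [3430 × (1 + 0.0885 × 10.9)] = 1.61×10^7 / 6739 = 2388 m³.
τ = V/Q = 2388/1490 = 1.603 d, or 38.47 h.

τ ≈ 38.5 h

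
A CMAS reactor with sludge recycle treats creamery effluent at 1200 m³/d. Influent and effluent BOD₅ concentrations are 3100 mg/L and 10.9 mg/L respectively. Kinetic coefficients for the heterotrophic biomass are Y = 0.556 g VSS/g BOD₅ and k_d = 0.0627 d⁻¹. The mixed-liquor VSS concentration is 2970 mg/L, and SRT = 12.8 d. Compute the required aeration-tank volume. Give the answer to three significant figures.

V ≈ 4930 m³

Rearranging the biomass balance for a CMAS with decay, V = Y·Q·ΔS·θ_c / [X·(1+k_d θ_c)] = 0.556 × 1200 × (3100 − 10.9) × 12.8 / [2970 × (1 + 0.0627 × 12.8)] = 2.64×10^7 / 5354 = 4928 m³.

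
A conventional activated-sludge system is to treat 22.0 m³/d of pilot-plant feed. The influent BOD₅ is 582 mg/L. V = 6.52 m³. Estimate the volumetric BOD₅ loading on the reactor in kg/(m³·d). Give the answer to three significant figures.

L_v ≈ 1.96 kg BOD₅/(m³·d)

Applied BOD₅ load per unit volume = Q·S₀/V = (22.0 × 582/1000)/6.520 = 1.964 kg BOD₅·m⁻³·d⁻¹.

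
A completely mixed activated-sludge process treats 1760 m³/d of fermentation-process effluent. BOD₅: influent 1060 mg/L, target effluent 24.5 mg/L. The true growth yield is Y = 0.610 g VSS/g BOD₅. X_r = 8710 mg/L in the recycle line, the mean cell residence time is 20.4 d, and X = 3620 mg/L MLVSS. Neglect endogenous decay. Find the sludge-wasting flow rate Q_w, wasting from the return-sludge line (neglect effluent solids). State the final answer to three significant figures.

V·X = Y·Q·ΔS·θ_c gives V = 0.610 × 1760 × (1060 − 24.5) × 20.4 / 3620 = 6265 m³.
θ_c = V·X/(Q_w·X_r) when wasting from the recycle, so Q_w = V·X/(θ_c·X_r) = 6265 × 3620 / (20.4 × 8710) = 127.6 m³/d.

Q_w ≈ 128 m³/d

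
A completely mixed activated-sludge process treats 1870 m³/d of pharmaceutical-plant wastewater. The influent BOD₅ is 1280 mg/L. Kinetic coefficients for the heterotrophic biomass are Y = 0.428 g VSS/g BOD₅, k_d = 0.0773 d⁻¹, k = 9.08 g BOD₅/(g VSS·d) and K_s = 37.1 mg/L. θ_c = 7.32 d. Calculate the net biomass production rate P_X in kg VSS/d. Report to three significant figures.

P_X ≈ 653 kg VSS/d

Effluent substrate depends only on kinetics and SRT: S = K_s(1 + k_d θ_c) / [θ_c(Yk − k_d) − 1] = 37.1 × (1 + 0.0773 × 7.32) / [7.32 × (0.428 × 9.08 − 0.0773) − 1] = 58.09 / 26.88 = 2.161 mg/L.
Y_obs = Y / (1 + k_d θ_c) = 0.428 / (1 + 0.0773 × 7.32) = 0.428 / 1.566 = 0.2733.
Mass of BOD₅ removed per day: Q(S₀ − S) = 1870 × 1278 g/m³ = 2390 kg/d.
Biomass produced: P_X = Y_obs·Q·ΔS = 0.2733 × 2390 ≈ 653.2 kg VSS/d.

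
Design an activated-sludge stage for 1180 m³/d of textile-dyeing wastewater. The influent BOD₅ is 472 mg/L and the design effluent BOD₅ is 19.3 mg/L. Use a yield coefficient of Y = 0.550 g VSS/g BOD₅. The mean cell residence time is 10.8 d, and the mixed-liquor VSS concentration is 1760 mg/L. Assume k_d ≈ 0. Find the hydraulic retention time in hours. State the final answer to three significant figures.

V·X = Y·Q·ΔS·θ_c gives V = 0.550 × 1180 × (472 − 19.3) × 10.8 / 1760 = 1803 m³.
τ = V/Q = 1803/1180 = 1.528 d, or 36.67 h.

τ ≈ 36.7 h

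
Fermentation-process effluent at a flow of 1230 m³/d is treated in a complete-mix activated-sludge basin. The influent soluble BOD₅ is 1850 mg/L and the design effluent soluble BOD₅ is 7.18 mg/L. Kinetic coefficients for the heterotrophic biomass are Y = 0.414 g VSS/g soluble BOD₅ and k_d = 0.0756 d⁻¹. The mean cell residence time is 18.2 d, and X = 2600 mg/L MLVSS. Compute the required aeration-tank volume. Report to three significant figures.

V ≈ 2760 m³

From the SRT design equation V = Y Q (S₀−S) θ_c / [X (1 + k_d θ_c)] = 0.414 × 1230 × (1850 − 7.18) × 18.2 / [2600 × (1 + 0.0756 × 18.2)] = 1.71×10^7 / 6177 = 2765 m³.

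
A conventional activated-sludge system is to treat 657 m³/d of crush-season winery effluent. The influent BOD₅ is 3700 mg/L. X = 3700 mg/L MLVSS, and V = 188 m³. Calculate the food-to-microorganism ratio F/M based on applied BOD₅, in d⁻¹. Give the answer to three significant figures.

F/M = applied load / biomass = Q·S₀/(V·X) = 657 × 3700 / (188.0 × 3700) = 3.495 d⁻¹.

F/M ≈ 3.49 d⁻¹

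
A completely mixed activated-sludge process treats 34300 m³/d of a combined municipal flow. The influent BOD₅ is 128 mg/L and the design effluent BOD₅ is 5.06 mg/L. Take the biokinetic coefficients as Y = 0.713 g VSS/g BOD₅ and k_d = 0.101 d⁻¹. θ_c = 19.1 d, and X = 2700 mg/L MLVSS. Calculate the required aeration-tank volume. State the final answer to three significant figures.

Steady-state biomass mass balance: V·X·(1 + k_d·θ_c) = Y·Q·(S₀ − S)·θ_c, so V = 0.713 × 34300 × (128 − 5.06) × 19.1 / [2700 × (1 + 0.101 × 19.1)] = 5.74×10^7 / 7909 = 7261 m³.

V ≈ 7260 m³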